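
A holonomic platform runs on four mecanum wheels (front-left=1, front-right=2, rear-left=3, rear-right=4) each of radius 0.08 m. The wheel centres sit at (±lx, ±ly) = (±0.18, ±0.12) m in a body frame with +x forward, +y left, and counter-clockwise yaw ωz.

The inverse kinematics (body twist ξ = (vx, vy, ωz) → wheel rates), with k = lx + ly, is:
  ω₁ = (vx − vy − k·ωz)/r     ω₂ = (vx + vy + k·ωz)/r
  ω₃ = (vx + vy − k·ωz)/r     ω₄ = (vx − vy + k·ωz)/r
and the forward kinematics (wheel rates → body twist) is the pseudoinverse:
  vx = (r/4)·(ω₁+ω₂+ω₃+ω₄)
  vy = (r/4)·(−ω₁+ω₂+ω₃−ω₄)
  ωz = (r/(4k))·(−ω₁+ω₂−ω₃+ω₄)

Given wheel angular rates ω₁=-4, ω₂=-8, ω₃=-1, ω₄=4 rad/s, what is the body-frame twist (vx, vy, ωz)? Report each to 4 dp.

k = lx + ly = 0.18 + 0.12 = 0.3000
ω₁+ω₂+ω₃+ω₄ = -9.0000  →  vx = (0.08/4)·-9.0000 = -0.1800
−ω₁+ω₂+ω₃−ω₄ = -9.0000  →  vy = (0.08/4)·-9.0000 = -0.1800
−ω₁+ω₂−ω₃+ω₄ = 1.0000  →  ωz = (0.08/1.2000)·1.0000 = 0.0667

(-0.1800, -0.1800, 0.0667)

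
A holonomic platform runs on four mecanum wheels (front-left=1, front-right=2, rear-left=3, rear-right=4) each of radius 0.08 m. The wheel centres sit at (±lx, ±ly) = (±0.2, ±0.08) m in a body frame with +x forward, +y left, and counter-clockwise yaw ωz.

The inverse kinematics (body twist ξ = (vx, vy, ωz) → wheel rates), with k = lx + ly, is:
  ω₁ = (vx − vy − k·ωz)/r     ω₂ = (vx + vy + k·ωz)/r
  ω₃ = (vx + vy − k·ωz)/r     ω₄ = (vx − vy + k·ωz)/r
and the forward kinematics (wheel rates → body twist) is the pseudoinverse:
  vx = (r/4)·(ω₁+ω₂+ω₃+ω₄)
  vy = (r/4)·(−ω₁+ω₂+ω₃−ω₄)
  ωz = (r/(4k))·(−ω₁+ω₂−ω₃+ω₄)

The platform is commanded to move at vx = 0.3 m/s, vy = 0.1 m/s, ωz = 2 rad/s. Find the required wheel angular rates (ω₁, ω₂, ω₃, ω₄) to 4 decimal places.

(-4.5000, 12.0000, -2.0000, 9.5000)

k = lx + ly = 0.2 + 0.08 = 0.2800;  k·ωz = 0.2800·2 = 0.5600
ω₁ (FL) = (vx − vy − k·ωz)/r = -0.3600/0.08 = -4.5000
ω₂ (FR) = (vx + vy + k·ωz)/r = 0.9600/0.08 = 12.0000
ω₃ (RL) = (vx + vy − k·ωz)/r = -0.1600/0.08 = -2.0000
ω₄ (RR) = (vx − vy + k·ωz)/r = 0.7600/0.08 = 9.5000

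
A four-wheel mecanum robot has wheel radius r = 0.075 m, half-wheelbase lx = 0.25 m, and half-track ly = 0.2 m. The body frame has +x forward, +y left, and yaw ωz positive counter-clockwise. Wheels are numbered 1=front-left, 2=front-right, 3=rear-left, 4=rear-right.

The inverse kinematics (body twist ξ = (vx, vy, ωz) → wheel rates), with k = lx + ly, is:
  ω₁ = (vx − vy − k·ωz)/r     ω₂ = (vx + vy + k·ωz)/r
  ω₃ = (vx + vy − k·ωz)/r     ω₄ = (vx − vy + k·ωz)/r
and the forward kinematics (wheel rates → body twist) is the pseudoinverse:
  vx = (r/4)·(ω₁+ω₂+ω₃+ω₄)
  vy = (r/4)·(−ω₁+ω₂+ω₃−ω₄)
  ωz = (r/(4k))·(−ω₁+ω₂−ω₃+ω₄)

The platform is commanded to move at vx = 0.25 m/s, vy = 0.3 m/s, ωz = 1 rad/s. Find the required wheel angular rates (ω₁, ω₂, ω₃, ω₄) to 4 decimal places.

k = lx + ly = 0.25 + 0.2 = 0.4500;  k·ωz = 0.4500·1 = 0.4500
ω₁ (FL) = (vx − vy − k·ωz)/r = -0.5000/0.075 = -6.6667
ω₂ (FR) = (vx + vy + k·ωz)/r = 1.0000/0.075 = 13.3333
ω₃ (RL) = (vx + vy − k·ωz)/r = 0.1000/0.075 = 1.3333
ω₄ (RR) = (vx − vy + k·ωz)/r = 0.4000/0.075 = 5.3333

(-6.6667, 13.3333, 1.3333, 5.3333)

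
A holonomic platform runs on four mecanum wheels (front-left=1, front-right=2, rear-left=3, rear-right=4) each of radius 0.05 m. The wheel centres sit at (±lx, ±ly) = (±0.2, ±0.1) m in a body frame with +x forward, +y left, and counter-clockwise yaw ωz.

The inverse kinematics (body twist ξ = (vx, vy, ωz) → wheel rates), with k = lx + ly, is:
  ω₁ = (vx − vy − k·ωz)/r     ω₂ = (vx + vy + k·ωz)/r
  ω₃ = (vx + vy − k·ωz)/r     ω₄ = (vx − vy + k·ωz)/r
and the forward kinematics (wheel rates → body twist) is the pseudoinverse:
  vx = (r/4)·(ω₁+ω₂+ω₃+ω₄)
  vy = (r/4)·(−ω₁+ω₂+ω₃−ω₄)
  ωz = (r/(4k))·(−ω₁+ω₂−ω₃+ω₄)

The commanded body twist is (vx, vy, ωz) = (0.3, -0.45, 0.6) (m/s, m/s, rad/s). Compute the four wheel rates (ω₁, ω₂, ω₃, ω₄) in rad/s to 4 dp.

(11.4000, 0.6000, -6.6000, 18.6000)

k = lx + ly = 0.2 + 0.1 = 0.3000;  k·ωz = 0.3000·0.6 = 0.1800
ω₁ (FL) = (vx − vy − k·ωz)/r = 0.5700/0.05 = 11.4000
ω₂ (FR) = (vx + vy + k·ωz)/r = 0.0300/0.05 = 0.6000
ω₃ (RL) = (vx + vy − k·ωz)/r = -0.3300/0.05 = -6.6000
ω₄ (RR) = (vx − vy + k·ωz)/r = 0.9300/0.05 = 18.6000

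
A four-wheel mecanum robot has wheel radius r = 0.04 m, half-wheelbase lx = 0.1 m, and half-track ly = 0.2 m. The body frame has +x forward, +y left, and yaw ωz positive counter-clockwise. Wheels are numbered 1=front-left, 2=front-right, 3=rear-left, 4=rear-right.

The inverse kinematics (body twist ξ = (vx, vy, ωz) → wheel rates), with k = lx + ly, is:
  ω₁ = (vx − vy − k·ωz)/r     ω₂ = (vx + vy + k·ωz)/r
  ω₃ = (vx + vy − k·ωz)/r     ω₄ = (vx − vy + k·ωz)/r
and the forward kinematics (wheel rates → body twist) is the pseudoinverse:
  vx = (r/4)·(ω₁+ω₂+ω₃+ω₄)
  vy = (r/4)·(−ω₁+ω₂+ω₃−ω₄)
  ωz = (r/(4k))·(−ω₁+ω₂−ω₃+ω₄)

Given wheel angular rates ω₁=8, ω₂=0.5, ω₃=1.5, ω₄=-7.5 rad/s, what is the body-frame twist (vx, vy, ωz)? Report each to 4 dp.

k = lx + ly = 0.1 + 0.2 = 0.3000
ω₁+ω₂+ω₃+ω₄ = 2.5000  →  vx = (0.04/4)·2.5000 = 0.0250
−ω₁+ω₂+ω₃−ω₄ = 1.5000  →  vy = (0.04/4)·1.5000 = 0.0150
−ω₁+ω₂−ω₃+ω₄ = -16.5000  →  ωz = (0.04/1.2000)·-16.5000 = -0.5500

(0.0250, 0.0150, -0.5500)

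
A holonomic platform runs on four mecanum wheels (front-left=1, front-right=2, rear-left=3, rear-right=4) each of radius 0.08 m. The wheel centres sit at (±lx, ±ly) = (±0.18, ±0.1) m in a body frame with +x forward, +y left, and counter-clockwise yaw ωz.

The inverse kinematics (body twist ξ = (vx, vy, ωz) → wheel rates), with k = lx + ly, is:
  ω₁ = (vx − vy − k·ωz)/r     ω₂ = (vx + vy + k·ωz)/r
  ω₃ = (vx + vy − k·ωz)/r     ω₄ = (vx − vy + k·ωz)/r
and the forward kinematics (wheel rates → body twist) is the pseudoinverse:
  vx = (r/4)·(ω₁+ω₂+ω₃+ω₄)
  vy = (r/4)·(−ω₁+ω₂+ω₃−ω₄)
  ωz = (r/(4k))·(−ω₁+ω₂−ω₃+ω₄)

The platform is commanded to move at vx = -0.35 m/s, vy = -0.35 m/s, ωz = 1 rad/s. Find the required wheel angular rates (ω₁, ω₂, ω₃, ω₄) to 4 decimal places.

(-3.5000, -5.2500, -12.2500, 3.5000)

k = lx + ly = 0.18 + 0.1 = 0.2800;  k·ωz = 0.2800·1 = 0.2800
ω₁ (FL) = (vx − vy − k·ωz)/r = -0.2800/0.08 = -3.5000
ω₂ (FR) = (vx + vy + k·ωz)/r = -0.4200/0.08 = -5.2500
ω₃ (RL) = (vx + vy − k·ωz)/r = -0.9800/0.08 = -12.2500
ω₄ (RR) = (vx − vy + k·ωz)/r = 0.2800/0.08 = 3.5000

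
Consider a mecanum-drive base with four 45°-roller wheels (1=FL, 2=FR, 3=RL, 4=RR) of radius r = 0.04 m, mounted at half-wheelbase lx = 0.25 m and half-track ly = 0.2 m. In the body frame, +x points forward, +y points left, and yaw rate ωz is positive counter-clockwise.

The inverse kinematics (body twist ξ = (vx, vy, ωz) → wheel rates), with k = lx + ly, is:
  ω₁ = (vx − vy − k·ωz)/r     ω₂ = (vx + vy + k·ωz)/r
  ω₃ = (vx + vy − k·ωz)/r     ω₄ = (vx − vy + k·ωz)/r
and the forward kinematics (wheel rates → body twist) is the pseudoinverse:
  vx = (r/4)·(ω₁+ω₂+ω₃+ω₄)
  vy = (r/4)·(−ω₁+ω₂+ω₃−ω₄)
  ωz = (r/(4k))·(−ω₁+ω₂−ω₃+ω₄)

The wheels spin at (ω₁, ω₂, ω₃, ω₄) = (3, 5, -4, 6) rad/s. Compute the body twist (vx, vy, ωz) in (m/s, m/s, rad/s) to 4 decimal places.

k = lx + ly = 0.25 + 0.2 = 0.4500
ω₁+ω₂+ω₃+ω₄ = 10.0000  →  vx = (0.04/4)·10.0000 = 0.1000
−ω₁+ω₂+ω₃−ω₄ = -8.0000  →  vy = (0.04/4)·-8.0000 = -0.0800
−ω₁+ω₂−ω₃+ω₄ = 12.0000  →  ωz = (0.04/1.8000)·12.0000 = 0.2667

(0.1000, -0.0800, 0.2667)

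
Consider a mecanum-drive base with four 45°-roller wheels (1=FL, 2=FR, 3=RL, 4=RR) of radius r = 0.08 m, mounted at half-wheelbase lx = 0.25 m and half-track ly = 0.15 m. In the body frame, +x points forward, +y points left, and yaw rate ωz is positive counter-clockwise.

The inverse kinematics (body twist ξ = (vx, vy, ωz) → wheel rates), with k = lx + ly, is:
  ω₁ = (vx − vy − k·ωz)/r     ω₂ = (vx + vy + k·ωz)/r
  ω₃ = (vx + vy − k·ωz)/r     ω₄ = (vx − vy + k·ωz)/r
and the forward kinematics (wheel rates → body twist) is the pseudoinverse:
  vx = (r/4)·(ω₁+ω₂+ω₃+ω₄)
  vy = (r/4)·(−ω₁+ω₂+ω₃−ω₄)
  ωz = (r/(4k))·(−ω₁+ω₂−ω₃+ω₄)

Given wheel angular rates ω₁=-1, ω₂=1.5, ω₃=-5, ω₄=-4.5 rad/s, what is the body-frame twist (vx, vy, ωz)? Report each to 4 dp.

k = lx + ly = 0.25 + 0.15 = 0.4000
ω₁+ω₂+ω₃+ω₄ = -9.0000  →  vx = (0.08/4)·-9.0000 = -0.1800
−ω₁+ω₂+ω₃−ω₄ = 2.0000  →  vy = (0.08/4)·2.0000 = 0.0400
−ω₁+ω₂−ω₃+ω₄ = 3.0000  →  ωz = (0.08/1.6000)·3.0000 = 0.1500

(-0.1800, 0.0400, 0.1500)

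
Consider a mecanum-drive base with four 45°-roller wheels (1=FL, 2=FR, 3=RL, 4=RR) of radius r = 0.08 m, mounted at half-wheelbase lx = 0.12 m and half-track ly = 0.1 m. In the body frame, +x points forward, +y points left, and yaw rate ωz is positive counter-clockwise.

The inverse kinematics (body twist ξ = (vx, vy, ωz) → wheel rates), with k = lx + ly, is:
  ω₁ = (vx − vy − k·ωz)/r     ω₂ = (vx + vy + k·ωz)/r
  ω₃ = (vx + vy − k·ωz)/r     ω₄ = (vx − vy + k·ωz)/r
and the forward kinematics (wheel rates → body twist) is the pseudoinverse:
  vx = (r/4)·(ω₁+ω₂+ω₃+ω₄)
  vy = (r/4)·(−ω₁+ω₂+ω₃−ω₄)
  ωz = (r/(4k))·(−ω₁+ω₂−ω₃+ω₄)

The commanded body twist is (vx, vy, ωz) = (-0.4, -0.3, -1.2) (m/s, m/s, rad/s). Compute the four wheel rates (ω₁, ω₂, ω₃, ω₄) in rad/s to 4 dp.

k = lx + ly = 0.12 + 0.1 = 0.2200;  k·ωz = 0.2200·-1.2 = -0.2640
ω₁ (FL) = (vx − vy − k·ωz)/r = 0.1640/0.08 = 2.0500
ω₂ (FR) = (vx + vy + k·ωz)/r = -0.9640/0.08 = -12.0500
ω₃ (RL) = (vx + vy − k·ωz)/r = -0.4360/0.08 = -5.4500
ω₄ (RR) = (vx − vy + k·ωz)/r = -0.3640/0.08 = -4.5500

(2.0500, -12.0500, -5.4500, -4.5500)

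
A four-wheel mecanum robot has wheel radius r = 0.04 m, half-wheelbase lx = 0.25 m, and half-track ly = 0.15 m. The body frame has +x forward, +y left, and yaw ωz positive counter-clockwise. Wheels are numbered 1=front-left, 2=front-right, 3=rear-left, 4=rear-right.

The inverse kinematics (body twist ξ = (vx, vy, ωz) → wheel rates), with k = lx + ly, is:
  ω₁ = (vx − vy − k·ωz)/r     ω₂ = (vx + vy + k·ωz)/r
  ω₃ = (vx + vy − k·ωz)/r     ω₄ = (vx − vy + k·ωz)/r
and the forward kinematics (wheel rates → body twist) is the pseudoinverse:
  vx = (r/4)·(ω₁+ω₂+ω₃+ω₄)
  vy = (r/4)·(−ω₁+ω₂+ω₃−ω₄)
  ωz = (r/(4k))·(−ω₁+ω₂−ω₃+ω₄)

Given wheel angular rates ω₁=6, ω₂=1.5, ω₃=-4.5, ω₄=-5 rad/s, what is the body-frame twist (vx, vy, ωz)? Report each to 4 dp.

(-0.0200, -0.0400, -0.1250)

k = lx + ly = 0.25 + 0.15 = 0.4000
ω₁+ω₂+ω₃+ω₄ = -2.0000  →  vx = (0.04/4)·-2.0000 = -0.0200
−ω₁+ω₂+ω₃−ω₄ = -4.0000  →  vy = (0.04/4)·-4.0000 = -0.0400
−ω₁+ω₂−ω₃+ω₄ = -5.0000  →  ωz = (0.04/1.6000)·-5.0000 = -0.1250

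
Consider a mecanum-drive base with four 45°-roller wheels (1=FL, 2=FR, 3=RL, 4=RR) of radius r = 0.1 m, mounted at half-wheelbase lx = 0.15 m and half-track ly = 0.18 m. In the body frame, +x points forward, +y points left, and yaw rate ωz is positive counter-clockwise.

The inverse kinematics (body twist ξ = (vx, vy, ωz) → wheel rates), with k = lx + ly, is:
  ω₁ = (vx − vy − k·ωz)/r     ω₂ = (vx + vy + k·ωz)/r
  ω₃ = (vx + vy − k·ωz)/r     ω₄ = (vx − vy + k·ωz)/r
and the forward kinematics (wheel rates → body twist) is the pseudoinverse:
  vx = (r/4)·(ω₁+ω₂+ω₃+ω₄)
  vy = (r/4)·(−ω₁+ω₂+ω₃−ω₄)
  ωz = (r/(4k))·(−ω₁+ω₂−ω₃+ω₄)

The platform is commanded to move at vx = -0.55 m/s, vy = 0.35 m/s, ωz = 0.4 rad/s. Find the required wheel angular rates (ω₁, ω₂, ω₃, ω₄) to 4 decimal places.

(-10.3200, -0.6800, -3.3200, -7.6800)

k = lx + ly = 0.15 + 0.18 = 0.3300;  k·ωz = 0.3300·0.4 = 0.1320
ω₁ (FL) = (vx − vy − k·ωz)/r = -1.0320/0.1 = -10.3200
ω₂ (FR) = (vx + vy + k·ωz)/r = -0.0680/0.1 = -0.6800
ω₃ (RL) = (vx + vy − k·ωz)/r = -0.3320/0.1 = -3.3200
ω₄ (RR) = (vx − vy + k·ωz)/r = -0.7680/0.1 = -7.6800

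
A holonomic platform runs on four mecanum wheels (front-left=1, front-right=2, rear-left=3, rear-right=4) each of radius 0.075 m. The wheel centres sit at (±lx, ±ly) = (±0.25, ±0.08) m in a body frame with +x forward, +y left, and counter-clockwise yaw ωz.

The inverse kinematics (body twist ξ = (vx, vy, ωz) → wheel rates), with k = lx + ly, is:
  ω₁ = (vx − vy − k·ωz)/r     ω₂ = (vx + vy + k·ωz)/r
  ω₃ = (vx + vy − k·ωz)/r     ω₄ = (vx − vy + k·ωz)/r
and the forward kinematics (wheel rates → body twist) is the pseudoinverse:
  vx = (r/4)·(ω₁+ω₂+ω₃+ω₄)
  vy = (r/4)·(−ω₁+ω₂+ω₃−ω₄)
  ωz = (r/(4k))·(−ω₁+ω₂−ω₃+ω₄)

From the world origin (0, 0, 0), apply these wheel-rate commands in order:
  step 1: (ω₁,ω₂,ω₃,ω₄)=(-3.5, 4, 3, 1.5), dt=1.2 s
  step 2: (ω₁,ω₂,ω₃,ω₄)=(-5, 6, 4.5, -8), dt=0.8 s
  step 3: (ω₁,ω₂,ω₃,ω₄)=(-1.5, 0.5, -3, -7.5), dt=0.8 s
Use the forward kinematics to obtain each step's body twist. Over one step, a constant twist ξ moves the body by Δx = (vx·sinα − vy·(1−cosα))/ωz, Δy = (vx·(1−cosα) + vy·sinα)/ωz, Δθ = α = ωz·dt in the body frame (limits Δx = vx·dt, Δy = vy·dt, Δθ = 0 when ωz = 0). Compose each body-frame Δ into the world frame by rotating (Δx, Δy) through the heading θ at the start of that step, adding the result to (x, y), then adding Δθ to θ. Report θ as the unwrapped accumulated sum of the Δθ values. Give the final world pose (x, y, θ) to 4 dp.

step 1: ξ=(vx,vy,ωz)=(0.0937, 0.1688, 0.3409), dt=1.2 → body Δ=(0.0685, 0.2196, 0.4091) → world pose (0.0685, 0.2196, 0.4091)
step 2: ξ=(vx,vy,ωz)=(-0.0469, 0.4406, -0.0852), dt=0.8 → body Δ=(-0.0255, 0.3535, -0.0682) → world pose (-0.0954, 0.5338, 0.3409)
step 3: ξ=(vx,vy,ωz)=(-0.2156, 0.1219, -0.1420), dt=0.8 → body Δ=(-0.1666, 0.1071, -0.1136) → world pose (-0.2882, 0.5790, 0.2273)

(-0.2882, 0.5790, 0.2273)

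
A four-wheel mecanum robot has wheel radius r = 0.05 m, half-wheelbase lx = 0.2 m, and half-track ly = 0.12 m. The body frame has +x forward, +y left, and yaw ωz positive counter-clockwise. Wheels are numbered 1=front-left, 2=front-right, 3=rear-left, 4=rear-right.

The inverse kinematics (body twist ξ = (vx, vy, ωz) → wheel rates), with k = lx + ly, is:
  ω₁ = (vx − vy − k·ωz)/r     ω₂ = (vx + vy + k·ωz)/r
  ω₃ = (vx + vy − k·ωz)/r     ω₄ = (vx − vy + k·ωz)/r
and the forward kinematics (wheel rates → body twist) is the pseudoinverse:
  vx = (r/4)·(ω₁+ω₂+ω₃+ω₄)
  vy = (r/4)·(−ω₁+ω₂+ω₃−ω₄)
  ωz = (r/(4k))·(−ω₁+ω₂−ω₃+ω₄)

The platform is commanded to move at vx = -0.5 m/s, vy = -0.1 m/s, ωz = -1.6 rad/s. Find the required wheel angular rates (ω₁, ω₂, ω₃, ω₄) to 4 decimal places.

k = lx + ly = 0.2 + 0.12 = 0.3200;  k·ωz = 0.3200·-1.6 = -0.5120
ω₁ (FL) = (vx − vy − k·ωz)/r = 0.1120/0.05 = 2.2400
ω₂ (FR) = (vx + vy + k·ωz)/r = -1.1120/0.05 = -22.2400
ω₃ (RL) = (vx + vy − k·ωz)/r = -0.0880/0.05 = -1.7600
ω₄ (RR) = (vx − vy + k·ωz)/r = -0.9120/0.05 = -18.2400

(2.2400, -22.2400, -1.7600, -18.2400)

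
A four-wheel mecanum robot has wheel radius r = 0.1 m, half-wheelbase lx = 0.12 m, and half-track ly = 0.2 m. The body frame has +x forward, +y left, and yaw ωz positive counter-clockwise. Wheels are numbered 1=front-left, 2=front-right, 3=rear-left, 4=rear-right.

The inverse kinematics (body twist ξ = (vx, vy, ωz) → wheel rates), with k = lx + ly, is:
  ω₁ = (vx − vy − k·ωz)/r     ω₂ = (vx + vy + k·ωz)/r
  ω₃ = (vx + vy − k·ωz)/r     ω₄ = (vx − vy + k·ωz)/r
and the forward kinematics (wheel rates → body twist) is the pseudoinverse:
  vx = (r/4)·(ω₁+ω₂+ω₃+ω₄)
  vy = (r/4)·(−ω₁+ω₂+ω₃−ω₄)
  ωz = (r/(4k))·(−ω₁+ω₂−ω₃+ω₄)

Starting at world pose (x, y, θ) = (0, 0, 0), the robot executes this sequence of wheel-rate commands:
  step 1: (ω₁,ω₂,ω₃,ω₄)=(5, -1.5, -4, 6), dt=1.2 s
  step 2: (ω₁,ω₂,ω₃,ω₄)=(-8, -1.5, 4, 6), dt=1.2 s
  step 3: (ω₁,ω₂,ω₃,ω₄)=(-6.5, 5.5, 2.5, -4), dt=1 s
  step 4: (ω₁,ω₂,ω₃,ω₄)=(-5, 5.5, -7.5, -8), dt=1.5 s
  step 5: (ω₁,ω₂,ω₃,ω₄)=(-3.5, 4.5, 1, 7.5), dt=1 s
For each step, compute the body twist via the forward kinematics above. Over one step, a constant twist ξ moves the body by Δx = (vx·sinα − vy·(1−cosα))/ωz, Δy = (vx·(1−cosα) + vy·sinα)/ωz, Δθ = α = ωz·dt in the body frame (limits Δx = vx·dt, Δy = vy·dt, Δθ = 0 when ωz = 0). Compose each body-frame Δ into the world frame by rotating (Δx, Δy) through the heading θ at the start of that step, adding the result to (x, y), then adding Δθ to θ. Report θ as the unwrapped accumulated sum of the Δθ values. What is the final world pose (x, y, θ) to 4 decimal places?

(-0.5533, -1.0327, 3.8594)

step 1: ξ=(vx,vy,ωz)=(0.1375, -0.4125, 0.2734), dt=1.2 → body Δ=(0.2425, -0.4593, 0.3281) → world pose (0.2425, -0.4593, 0.3281)
step 2: ξ=(vx,vy,ωz)=(0.0125, 0.1125, 0.6641), dt=1.2 → body Δ=(-0.0375, 0.1268, 0.7969) → world pose (0.1661, -0.3514, 1.1250)
step 3: ξ=(vx,vy,ωz)=(-0.0625, 0.4625, 0.4297), dt=1.0 → body Δ=(-0.1584, 0.4352, 0.4297) → world pose (-0.2948, -0.3067, 1.5547)
step 4: ξ=(vx,vy,ωz)=(-0.3750, 0.2750, 0.7812), dt=1.5 → body Δ=(-0.6576, 0.0308, 1.1719) → world pose (-0.3362, -0.9637, 2.7266)
step 5: ξ=(vx,vy,ωz)=(0.2375, 0.0375, 1.1328), dt=1.0 → body Δ=(0.1708, 0.1507, 1.1328) → world pose (-0.5533, -1.0327, 3.8594)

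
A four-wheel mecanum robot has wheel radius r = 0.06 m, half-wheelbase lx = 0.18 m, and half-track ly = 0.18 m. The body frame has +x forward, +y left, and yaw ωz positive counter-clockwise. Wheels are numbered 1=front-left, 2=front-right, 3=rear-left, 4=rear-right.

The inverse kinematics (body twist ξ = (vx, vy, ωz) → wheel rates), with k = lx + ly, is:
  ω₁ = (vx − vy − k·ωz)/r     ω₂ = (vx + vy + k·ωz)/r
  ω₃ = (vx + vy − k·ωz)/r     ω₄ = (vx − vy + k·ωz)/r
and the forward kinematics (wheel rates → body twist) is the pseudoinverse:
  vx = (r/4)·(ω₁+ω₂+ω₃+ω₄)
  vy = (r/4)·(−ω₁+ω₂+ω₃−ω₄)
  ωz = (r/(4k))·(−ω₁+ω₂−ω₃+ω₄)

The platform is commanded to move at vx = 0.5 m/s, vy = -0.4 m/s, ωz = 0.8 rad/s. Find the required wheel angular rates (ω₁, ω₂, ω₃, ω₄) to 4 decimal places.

(10.2000, 6.4667, -3.1333, 19.8000)

k = lx + ly = 0.18 + 0.18 = 0.3600;  k·ωz = 0.3600·0.8 = 0.2880
ω₁ (FL) = (vx − vy − k·ωz)/r = 0.6120/0.06 = 10.2000
ω₂ (FR) = (vx + vy + k·ωz)/r = 0.3880/0.06 = 6.4667
ω₃ (RL) = (vx + vy − k·ωz)/r = -0.1880/0.06 = -3.1333
ω₄ (RR) = (vx − vy + k·ωz)/r = 1.1880/0.06 = 19.8000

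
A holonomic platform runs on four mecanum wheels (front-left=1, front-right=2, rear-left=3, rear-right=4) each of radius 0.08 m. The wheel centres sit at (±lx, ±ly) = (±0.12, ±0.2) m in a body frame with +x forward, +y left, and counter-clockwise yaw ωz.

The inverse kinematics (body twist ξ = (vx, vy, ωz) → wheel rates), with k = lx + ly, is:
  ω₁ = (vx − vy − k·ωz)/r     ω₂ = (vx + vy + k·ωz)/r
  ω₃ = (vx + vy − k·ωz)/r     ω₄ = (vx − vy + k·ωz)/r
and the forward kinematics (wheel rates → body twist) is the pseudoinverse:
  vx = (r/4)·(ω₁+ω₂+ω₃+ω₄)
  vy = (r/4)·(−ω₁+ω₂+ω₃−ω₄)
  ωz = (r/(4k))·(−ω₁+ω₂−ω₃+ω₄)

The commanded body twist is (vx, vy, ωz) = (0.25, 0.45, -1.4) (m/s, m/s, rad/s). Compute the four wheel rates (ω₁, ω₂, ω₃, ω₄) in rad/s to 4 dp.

(3.1000, 3.1500, 14.3500, -8.1000)

k = lx + ly = 0.12 + 0.2 = 0.3200;  k·ωz = 0.3200·-1.4 = -0.4480
ω₁ (FL) = (vx − vy − k·ωz)/r = 0.2480/0.08 = 3.1000
ω₂ (FR) = (vx + vy + k·ωz)/r = 0.2520/0.08 = 3.1500
ω₃ (RL) = (vx + vy − k·ωz)/r = 1.1480/0.08 = 14.3500
ω₄ (RR) = (vx − vy + k·ωz)/r = -0.6480/0.08 = -8.1000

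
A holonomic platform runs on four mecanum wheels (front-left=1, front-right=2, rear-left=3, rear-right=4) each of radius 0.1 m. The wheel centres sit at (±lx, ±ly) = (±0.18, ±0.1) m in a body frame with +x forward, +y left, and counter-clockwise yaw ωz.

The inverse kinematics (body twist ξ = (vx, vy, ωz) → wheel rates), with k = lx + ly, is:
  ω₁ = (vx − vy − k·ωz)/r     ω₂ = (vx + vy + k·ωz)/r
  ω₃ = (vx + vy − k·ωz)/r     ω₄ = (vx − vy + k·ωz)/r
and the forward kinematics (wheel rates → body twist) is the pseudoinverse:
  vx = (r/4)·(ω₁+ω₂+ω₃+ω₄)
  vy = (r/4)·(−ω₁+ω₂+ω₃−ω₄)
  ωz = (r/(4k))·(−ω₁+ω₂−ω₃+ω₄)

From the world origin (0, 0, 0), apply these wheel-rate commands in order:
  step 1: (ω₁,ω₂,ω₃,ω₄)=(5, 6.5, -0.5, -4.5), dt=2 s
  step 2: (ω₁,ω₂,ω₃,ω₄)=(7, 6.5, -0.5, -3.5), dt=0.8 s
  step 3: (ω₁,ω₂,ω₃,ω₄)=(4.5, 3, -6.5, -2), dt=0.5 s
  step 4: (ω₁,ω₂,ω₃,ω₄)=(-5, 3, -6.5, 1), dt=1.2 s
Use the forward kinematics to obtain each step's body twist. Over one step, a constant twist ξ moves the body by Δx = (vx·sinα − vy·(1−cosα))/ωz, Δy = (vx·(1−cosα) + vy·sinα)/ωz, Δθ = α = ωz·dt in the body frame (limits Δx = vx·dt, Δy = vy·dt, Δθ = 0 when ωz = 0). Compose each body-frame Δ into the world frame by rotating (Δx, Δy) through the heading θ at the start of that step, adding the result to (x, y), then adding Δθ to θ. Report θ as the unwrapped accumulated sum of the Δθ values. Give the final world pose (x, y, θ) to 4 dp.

(0.3104, 0.0408, 1.0982)

step 1: ξ=(vx,vy,ωz)=(0.1625, 0.1375, -0.2232), dt=2.0 → body Δ=(0.3747, 0.1946, -0.4464) → world pose (0.3747, 0.1946, -0.4464)
step 2: ξ=(vx,vy,ωz)=(0.2375, 0.0625, -0.3125), dt=0.8 → body Δ=(0.1942, 0.0259, -0.2500) → world pose (0.5611, 0.1341, -0.6964)
step 3: ξ=(vx,vy,ωz)=(-0.0250, -0.1500, 0.2679), dt=0.5 → body Δ=(-0.0074, -0.0756, 0.1339) → world pose (0.5068, 0.0808, -0.5625)
step 4: ξ=(vx,vy,ωz)=(-0.1875, 0.0125, 1.3839), dt=1.2 → body Δ=(-0.1448, -0.1387, 1.6607) → world pose (0.3104, 0.0408, 1.0982)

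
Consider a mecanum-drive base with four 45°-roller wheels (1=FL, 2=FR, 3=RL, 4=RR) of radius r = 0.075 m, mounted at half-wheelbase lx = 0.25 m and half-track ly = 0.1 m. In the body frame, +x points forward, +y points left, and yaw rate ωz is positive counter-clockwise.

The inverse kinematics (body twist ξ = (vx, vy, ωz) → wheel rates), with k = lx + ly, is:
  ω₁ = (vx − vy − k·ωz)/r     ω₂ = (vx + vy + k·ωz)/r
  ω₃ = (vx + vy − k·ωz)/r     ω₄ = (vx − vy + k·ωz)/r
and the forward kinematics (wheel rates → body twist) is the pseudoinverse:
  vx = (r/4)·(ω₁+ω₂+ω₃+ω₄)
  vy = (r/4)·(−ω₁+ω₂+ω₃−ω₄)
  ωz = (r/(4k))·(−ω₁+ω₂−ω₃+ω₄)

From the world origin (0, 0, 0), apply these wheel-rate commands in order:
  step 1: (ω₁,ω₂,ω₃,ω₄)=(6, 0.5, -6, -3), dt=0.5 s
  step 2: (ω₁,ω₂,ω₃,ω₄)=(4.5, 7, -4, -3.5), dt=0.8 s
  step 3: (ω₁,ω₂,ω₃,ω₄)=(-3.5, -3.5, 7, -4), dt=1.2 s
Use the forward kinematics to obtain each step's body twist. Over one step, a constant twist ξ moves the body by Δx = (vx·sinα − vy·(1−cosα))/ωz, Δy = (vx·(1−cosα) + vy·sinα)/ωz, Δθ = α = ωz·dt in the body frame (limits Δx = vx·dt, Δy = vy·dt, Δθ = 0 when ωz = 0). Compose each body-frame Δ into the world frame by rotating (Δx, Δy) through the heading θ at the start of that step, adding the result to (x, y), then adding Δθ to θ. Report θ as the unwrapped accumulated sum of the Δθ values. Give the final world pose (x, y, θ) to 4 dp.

step 1: ξ=(vx,vy,ωz)=(-0.0469, -0.1594, -0.1339), dt=0.5 → body Δ=(-0.0261, -0.0788, -0.0670) → world pose (-0.0261, -0.0788, -0.0670)
step 2: ξ=(vx,vy,ωz)=(0.0750, 0.0375, 0.1607), dt=0.8 → body Δ=(0.0579, 0.0338, 0.1286) → world pose (0.0340, -0.0490, 0.0616)
step 3: ξ=(vx,vy,ωz)=(-0.0750, 0.2062, -0.5893), dt=1.2 → body Δ=(0.0012, 0.2579, -0.7071) → world pose (0.0193, 0.2085, -0.6455)

(0.0193, 0.2085, -0.6455)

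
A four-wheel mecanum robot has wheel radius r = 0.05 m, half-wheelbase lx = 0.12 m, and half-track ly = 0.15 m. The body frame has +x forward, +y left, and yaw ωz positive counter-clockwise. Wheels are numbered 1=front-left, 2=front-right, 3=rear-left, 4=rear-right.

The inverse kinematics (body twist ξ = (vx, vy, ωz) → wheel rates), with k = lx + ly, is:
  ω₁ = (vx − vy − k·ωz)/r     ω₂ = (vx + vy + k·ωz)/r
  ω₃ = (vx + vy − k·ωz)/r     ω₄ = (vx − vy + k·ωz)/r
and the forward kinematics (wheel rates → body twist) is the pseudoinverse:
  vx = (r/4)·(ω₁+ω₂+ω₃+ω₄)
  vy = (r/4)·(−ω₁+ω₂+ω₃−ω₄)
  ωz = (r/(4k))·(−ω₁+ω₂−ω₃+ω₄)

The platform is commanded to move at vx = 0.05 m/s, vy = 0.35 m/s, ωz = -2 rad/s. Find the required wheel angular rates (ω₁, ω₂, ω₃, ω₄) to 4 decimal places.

k = lx + ly = 0.12 + 0.15 = 0.2700;  k·ωz = 0.2700·-2 = -0.5400
ω₁ (FL) = (vx − vy − k·ωz)/r = 0.2400/0.05 = 4.8000
ω₂ (FR) = (vx + vy + k·ωz)/r = -0.1400/0.05 = -2.8000
ω₃ (RL) = (vx + vy − k·ωz)/r = 0.9400/0.05 = 18.8000
ω₄ (RR) = (vx − vy + k·ωz)/r = -0.8400/0.05 = -16.8000

(4.8000, -2.8000, 18.8000, -16.8000)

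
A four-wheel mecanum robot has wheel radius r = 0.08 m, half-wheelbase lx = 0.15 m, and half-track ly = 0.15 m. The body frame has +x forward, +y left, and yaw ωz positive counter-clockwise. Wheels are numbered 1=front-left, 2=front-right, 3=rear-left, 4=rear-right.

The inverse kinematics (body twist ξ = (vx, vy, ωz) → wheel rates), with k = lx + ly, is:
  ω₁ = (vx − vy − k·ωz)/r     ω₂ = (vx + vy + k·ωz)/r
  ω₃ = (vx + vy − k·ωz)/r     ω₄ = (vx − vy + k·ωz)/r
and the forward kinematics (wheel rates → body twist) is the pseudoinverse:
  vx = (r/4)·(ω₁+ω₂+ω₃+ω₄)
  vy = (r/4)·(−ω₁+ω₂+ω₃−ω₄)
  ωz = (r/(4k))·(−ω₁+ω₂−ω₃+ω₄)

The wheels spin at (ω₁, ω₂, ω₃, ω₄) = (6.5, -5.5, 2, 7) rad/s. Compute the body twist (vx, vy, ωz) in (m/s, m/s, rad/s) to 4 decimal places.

k = lx + ly = 0.15 + 0.15 = 0.3000
ω₁+ω₂+ω₃+ω₄ = 10.0000  →  vx = (0.08/4)·10.0000 = 0.2000
−ω₁+ω₂+ω₃−ω₄ = -17.0000  →  vy = (0.08/4)·-17.0000 = -0.3400
−ω₁+ω₂−ω₃+ω₄ = -7.0000  →  ωz = (0.08/1.2000)·-7.0000 = -0.4667

(0.2000, -0.3400, -0.4667)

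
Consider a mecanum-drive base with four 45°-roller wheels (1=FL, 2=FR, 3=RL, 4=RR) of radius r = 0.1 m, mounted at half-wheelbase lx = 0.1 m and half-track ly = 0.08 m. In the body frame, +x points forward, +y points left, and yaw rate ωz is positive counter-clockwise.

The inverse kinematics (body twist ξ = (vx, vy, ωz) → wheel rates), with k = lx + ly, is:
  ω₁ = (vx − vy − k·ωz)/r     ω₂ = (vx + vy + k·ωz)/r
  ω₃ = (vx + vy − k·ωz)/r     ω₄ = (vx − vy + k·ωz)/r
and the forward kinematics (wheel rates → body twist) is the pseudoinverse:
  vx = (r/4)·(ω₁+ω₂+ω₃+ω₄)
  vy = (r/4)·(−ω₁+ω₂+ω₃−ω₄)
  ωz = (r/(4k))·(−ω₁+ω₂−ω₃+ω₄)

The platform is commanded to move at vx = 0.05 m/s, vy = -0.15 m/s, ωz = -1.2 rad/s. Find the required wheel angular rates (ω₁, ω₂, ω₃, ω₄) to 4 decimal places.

(4.1600, -3.1600, 1.1600, -0.1600)

k = lx + ly = 0.1 + 0.08 = 0.1800;  k·ωz = 0.1800·-1.2 = -0.2160
ω₁ (FL) = (vx − vy − k·ωz)/r = 0.4160/0.1 = 4.1600
ω₂ (FR) = (vx + vy + k·ωz)/r = -0.3160/0.1 = -3.1600
ω₃ (RL) = (vx + vy − k·ωz)/r = 0.1160/0.1 = 1.1600
ω₄ (RR) = (vx − vy + k·ωz)/r = -0.0160/0.1 = -0.1600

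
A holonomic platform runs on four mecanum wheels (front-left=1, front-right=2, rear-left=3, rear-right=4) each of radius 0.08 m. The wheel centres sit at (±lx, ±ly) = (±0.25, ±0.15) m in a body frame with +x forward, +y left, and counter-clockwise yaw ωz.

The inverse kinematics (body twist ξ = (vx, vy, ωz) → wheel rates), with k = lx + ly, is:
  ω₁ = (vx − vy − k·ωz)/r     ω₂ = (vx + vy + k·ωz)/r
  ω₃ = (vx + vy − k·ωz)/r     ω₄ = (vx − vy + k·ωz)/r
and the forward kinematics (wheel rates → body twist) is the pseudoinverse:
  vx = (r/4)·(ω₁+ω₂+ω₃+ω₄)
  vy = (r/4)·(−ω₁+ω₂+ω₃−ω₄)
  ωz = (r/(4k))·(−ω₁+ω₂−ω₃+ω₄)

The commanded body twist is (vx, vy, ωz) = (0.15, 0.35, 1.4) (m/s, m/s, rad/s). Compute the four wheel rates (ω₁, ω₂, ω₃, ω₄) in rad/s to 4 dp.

(-9.5000, 13.2500, -0.7500, 4.5000)

k = lx + ly = 0.25 + 0.15 = 0.4000;  k·ωz = 0.4000·1.4 = 0.5600
ω₁ (FL) = (vx − vy − k·ωz)/r = -0.7600/0.08 = -9.5000
ω₂ (FR) = (vx + vy + k·ωz)/r = 1.0600/0.08 = 13.2500
ω₃ (RL) = (vx + vy − k·ωz)/r = -0.0600/0.08 = -0.7500
ω₄ (RR) = (vx − vy + k·ωz)/r = 0.3600/0.08 = 4.5000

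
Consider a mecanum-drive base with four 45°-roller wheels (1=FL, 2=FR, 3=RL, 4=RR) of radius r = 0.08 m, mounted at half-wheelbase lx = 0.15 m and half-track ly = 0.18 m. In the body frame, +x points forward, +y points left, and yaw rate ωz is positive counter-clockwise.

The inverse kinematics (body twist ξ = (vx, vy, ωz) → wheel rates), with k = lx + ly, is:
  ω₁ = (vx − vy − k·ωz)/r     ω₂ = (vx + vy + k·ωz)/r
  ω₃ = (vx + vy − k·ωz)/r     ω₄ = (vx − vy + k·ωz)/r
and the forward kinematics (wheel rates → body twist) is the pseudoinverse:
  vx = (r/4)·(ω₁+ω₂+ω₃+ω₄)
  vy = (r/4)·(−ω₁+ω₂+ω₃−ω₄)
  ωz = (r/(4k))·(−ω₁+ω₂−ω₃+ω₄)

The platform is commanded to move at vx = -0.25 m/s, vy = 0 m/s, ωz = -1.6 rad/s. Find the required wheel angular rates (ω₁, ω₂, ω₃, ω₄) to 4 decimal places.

(3.4750, -9.7250, 3.4750, -9.7250)

k = lx + ly = 0.15 + 0.18 = 0.3300;  k·ωz = 0.3300·-1.6 = -0.5280
ω₁ (FL) = (vx − vy − k·ωz)/r = 0.2780/0.08 = 3.4750
ω₂ (FR) = (vx + vy + k·ωz)/r = -0.7780/0.08 = -9.7250
ω₃ (RL) = (vx + vy − k·ωz)/r = 0.2780/0.08 = 3.4750
ω₄ (RR) = (vx − vy + k·ωz)/r = -0.7780/0.08 = -9.7250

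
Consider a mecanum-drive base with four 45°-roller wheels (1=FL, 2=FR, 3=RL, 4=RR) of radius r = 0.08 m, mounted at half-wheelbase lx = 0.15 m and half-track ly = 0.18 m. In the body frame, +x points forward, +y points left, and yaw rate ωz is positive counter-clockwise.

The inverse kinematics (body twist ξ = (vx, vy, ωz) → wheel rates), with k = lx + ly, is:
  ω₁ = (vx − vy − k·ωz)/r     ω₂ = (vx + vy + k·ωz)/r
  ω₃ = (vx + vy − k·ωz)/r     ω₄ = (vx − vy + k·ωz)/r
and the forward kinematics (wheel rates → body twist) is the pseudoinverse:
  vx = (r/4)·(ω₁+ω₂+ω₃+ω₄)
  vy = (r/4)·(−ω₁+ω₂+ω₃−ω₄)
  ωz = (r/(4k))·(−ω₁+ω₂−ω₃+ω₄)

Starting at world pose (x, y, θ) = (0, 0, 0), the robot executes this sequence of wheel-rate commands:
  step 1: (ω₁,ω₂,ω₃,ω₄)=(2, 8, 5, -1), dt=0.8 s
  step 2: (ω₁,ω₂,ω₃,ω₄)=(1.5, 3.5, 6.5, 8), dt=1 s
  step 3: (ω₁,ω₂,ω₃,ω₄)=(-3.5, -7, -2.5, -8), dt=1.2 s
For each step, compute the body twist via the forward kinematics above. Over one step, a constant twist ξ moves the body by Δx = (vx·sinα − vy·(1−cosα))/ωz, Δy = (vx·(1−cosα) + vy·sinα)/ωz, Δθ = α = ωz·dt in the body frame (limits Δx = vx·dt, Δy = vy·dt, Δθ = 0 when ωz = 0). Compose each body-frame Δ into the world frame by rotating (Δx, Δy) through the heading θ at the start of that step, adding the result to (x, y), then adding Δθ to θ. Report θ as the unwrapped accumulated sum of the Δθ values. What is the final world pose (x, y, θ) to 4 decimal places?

(0.1237, 0.3468, -0.4424)

step 1: ξ=(vx,vy,ωz)=(0.2800, 0.2400, 0.0000), dt=0.8 → body Δ=(0.2240, 0.1920, 0.0000) → world pose (0.2240, 0.1920, 0.0000)
step 2: ξ=(vx,vy,ωz)=(0.3900, 0.0100, 0.2121), dt=1.0 → body Δ=(0.3860, 0.0511, 0.2121) → world pose (0.6100, 0.2431, 0.2121)
step 3: ξ=(vx,vy,ωz)=(-0.4200, 0.0400, -0.5455), dt=1.2 → body Δ=(-0.4536, 0.2038, -0.6545) → world pose (0.1237, 0.3468, -0.4424)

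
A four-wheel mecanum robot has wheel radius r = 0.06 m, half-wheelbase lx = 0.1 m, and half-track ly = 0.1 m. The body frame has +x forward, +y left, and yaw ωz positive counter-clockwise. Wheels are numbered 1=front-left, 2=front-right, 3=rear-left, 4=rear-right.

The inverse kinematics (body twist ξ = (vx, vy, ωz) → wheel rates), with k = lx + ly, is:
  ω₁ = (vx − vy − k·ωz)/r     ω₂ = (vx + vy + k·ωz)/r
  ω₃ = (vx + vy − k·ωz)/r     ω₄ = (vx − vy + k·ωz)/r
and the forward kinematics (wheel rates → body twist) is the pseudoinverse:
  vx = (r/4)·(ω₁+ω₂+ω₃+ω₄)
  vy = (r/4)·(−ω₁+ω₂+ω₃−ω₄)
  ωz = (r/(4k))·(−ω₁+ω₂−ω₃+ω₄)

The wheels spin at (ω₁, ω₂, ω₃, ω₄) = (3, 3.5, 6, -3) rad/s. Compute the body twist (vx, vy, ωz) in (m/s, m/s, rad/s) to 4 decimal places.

(0.1425, 0.1425, -0.6375)

k = lx + ly = 0.1 + 0.1 = 0.2000
ω₁+ω₂+ω₃+ω₄ = 9.5000  →  vx = (0.06/4)·9.5000 = 0.1425
−ω₁+ω₂+ω₃−ω₄ = 9.5000  →  vy = (0.06/4)·9.5000 = 0.1425
−ω₁+ω₂−ω₃+ω₄ = -8.5000  →  ωz = (0.06/0.8000)·-8.5000 = -0.6375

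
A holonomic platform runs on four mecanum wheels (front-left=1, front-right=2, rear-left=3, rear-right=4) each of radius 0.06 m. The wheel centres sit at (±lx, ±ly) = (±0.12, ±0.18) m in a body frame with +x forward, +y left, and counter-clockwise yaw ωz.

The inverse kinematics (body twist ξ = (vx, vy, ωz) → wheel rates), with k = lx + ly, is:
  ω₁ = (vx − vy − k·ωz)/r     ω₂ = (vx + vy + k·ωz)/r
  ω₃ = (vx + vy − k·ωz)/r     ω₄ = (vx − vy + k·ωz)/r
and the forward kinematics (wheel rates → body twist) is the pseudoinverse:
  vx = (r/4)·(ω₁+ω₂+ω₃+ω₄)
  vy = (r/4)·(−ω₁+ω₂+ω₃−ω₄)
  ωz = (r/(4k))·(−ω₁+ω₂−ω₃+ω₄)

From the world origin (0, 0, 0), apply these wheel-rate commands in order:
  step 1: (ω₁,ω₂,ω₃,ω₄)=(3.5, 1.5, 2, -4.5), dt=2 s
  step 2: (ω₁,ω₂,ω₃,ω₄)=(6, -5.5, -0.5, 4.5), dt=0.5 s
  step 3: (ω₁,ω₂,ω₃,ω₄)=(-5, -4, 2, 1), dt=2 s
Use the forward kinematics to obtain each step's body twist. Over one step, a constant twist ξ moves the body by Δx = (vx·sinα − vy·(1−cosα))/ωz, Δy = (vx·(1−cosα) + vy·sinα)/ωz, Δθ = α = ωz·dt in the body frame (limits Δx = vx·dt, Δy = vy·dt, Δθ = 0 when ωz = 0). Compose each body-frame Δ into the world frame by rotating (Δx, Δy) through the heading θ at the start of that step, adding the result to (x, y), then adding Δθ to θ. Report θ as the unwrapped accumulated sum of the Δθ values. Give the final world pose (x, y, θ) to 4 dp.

(-0.0032, 0.1729, -1.0125)

step 1: ξ=(vx,vy,ωz)=(0.0375, 0.0675, -0.4250), dt=2.0 → body Δ=(0.1203, 0.0893, -0.8500) → world pose (0.1203, 0.0893, -0.8500)
step 2: ξ=(vx,vy,ωz)=(0.0675, -0.2475, -0.3250), dt=0.5 → body Δ=(0.0236, -0.1259, -0.1625) → world pose (0.0412, -0.0115, -1.0125)
step 3: ξ=(vx,vy,ωz)=(-0.0900, 0.0300, 0.0000), dt=2.0 → body Δ=(-0.1800, 0.0600, 0.0000) → world pose (-0.0032, 0.1729, -1.0125)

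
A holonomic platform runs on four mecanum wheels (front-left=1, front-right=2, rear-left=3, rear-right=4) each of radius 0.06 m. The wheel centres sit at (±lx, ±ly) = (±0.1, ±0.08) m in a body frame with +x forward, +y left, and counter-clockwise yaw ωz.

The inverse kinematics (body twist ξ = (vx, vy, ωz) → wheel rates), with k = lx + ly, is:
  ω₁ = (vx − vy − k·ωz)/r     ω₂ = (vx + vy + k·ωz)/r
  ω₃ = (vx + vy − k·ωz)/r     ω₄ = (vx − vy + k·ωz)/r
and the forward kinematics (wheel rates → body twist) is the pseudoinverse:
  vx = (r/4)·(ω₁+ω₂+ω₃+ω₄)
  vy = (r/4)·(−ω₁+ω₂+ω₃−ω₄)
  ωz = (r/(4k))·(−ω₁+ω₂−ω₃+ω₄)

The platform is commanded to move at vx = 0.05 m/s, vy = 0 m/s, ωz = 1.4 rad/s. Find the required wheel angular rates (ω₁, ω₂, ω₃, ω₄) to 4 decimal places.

k = lx + ly = 0.1 + 0.08 = 0.1800;  k·ωz = 0.1800·1.4 = 0.2520
ω₁ (FL) = (vx − vy − k·ωz)/r = -0.2020/0.06 = -3.3667
ω₂ (FR) = (vx + vy + k·ωz)/r = 0.3020/0.06 = 5.0333
ω₃ (RL) = (vx + vy − k·ωz)/r = -0.2020/0.06 = -3.3667
ω₄ (RR) = (vx − vy + k·ωz)/r = 0.3020/0.06 = 5.0333

(-3.3667, 5.0333, -3.3667, 5.0333)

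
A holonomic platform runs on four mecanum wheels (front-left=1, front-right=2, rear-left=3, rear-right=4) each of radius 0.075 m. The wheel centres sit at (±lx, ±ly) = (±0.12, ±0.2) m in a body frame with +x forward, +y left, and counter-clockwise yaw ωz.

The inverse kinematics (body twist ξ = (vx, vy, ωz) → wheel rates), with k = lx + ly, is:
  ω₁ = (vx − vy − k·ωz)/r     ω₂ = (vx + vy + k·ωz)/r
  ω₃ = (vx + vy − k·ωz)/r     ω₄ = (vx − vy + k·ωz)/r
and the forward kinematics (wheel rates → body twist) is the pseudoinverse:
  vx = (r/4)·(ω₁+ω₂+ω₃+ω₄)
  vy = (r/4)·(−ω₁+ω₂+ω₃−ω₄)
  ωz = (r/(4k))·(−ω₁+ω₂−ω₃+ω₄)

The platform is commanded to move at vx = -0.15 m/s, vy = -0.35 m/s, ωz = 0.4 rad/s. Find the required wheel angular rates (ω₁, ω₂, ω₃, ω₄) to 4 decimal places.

(0.9600, -4.9600, -8.3733, 4.3733)

k = lx + ly = 0.12 + 0.2 = 0.3200;  k·ωz = 0.3200·0.4 = 0.1280
ω₁ (FL) = (vx − vy − k·ωz)/r = 0.0720/0.075 = 0.9600
ω₂ (FR) = (vx + vy + k·ωz)/r = -0.3720/0.075 = -4.9600
ω₃ (RL) = (vx + vy − k·ωz)/r = -0.6280/0.075 = -8.3733
ω₄ (RR) = (vx − vy + k·ωz)/r = 0.3280/0.075 = 4.3733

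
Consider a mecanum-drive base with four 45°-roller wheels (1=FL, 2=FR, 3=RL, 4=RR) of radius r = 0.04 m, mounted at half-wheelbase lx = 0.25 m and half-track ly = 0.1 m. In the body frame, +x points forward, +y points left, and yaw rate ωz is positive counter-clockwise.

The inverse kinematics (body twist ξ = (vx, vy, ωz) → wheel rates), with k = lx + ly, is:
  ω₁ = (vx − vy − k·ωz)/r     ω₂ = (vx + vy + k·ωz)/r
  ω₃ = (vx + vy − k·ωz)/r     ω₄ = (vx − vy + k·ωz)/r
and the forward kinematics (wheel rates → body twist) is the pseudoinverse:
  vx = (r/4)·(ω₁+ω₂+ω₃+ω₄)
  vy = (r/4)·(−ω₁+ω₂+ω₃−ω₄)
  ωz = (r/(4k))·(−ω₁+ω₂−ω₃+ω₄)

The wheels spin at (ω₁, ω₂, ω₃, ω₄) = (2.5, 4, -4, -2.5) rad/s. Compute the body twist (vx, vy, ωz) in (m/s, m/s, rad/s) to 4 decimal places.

k = lx + ly = 0.25 + 0.1 = 0.3500
ω₁+ω₂+ω₃+ω₄ = 0.0000  →  vx = (0.04/4)·0.0000 = 0.0000
−ω₁+ω₂+ω₃−ω₄ = 0.0000  →  vy = (0.04/4)·0.0000 = 0.0000
−ω₁+ω₂−ω₃+ω₄ = 3.0000  →  ωz = (0.04/1.4000)·3.0000 = 0.0857

(0.0000, 0.0000, 0.0857)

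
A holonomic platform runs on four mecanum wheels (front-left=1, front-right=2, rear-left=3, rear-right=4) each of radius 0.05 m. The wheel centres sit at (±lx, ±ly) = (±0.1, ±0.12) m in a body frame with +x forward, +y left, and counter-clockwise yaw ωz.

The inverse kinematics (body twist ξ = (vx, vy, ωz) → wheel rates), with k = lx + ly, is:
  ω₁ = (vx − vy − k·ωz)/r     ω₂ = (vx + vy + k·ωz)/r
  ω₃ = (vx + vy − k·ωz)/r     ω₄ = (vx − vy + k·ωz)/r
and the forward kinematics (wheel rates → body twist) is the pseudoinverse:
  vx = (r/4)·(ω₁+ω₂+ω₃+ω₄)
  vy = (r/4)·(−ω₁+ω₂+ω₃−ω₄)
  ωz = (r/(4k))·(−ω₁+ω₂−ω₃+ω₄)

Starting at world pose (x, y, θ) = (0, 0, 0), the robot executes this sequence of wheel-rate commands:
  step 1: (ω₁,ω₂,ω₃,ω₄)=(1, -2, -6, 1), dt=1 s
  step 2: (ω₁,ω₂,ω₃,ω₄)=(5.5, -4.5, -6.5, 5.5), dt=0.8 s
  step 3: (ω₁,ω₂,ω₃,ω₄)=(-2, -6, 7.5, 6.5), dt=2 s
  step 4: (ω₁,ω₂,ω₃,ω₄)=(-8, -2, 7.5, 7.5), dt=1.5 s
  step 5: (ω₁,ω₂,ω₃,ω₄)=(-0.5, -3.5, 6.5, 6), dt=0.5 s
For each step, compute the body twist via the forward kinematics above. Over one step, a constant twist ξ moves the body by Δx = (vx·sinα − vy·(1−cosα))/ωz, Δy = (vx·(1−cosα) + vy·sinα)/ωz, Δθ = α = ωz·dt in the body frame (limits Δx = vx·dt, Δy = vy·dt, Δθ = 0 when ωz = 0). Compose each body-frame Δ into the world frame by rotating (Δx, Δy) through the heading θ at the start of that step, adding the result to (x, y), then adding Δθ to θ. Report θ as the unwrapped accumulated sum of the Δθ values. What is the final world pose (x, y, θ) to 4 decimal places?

(0.2967, -0.3054, 0.1619)

step 1: ξ=(vx,vy,ωz)=(-0.0750, -0.1250, 0.2273), dt=1.0 → body Δ=(-0.0602, -0.1324, 0.2273) → world pose (-0.0602, -0.1324, 0.2273)
step 2: ξ=(vx,vy,ωz)=(0.0000, -0.2750, 0.1136), dt=0.8 → body Δ=(0.0100, -0.2197, 0.0909) → world pose (-0.0010, -0.3442, 0.3182)
step 3: ξ=(vx,vy,ωz)=(0.0750, -0.0375, -0.2841), dt=2.0 → body Δ=(0.1213, -0.1125, -0.5682) → world pose (0.1495, -0.4131, -0.2500)
step 4: ξ=(vx,vy,ωz)=(0.0625, 0.0750, 0.3409), dt=1.5 → body Δ=(0.0616, 0.1311, 0.5114) → world pose (0.2416, -0.3013, 0.2614)
step 5: ξ=(vx,vy,ωz)=(0.1063, -0.0313, -0.1989), dt=0.5 → body Δ=(0.0523, -0.0182, -0.0994) → world pose (0.2967, -0.3054, 0.1619)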